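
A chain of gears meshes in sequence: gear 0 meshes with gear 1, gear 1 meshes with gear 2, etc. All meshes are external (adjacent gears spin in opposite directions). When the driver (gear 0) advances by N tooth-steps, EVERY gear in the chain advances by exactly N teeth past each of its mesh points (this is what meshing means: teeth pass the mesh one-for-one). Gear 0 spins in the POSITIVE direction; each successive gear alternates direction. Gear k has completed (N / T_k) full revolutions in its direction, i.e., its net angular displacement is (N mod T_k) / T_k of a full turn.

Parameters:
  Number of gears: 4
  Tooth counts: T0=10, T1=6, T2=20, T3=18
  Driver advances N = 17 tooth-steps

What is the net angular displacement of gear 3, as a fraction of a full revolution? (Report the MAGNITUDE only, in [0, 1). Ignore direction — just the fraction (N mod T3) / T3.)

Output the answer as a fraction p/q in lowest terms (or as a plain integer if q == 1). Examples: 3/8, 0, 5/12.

Answer: 17/18

Derivation:
Chain of 4 gears, tooth counts: [10, 6, 20, 18]
  gear 0: T0=10, direction=positive, advance = 17 mod 10 = 7 teeth = 7/10 turn
  gear 1: T1=6, direction=negative, advance = 17 mod 6 = 5 teeth = 5/6 turn
  gear 2: T2=20, direction=positive, advance = 17 mod 20 = 17 teeth = 17/20 turn
  gear 3: T3=18, direction=negative, advance = 17 mod 18 = 17 teeth = 17/18 turn
Gear 3: 17 mod 18 = 17
Fraction = 17 / 18 = 17/18 (gcd(17,18)=1) = 17/18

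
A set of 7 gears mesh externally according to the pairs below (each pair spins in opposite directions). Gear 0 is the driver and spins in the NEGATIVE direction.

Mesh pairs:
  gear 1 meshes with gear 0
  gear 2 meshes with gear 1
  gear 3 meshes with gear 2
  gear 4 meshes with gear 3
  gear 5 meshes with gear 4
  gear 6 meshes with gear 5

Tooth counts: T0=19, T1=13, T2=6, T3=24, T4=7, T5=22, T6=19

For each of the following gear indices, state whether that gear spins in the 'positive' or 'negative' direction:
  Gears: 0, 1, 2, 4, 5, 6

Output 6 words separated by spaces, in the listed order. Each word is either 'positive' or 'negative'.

Answer: negative positive negative negative positive negative

Derivation:
Gear 0 (driver): negative (depth 0)
  gear 1: meshes with gear 0 -> depth 1 -> positive (opposite of gear 0)
  gear 2: meshes with gear 1 -> depth 2 -> negative (opposite of gear 1)
  gear 3: meshes with gear 2 -> depth 3 -> positive (opposite of gear 2)
  gear 4: meshes with gear 3 -> depth 4 -> negative (opposite of gear 3)
  gear 5: meshes with gear 4 -> depth 5 -> positive (opposite of gear 4)
  gear 6: meshes with gear 5 -> depth 6 -> negative (opposite of gear 5)
Queried indices 0, 1, 2, 4, 5, 6 -> negative, positive, negative, negative, positive, negative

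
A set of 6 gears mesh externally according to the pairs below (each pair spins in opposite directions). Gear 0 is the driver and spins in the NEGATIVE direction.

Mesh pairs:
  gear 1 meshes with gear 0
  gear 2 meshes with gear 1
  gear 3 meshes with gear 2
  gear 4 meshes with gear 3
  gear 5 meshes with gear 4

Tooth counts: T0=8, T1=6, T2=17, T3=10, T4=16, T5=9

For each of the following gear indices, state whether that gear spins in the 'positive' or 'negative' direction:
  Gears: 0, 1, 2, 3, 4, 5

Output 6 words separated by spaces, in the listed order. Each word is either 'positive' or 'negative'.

Answer: negative positive negative positive negative positive

Derivation:
Gear 0 (driver): negative (depth 0)
  gear 1: meshes with gear 0 -> depth 1 -> positive (opposite of gear 0)
  gear 2: meshes with gear 1 -> depth 2 -> negative (opposite of gear 1)
  gear 3: meshes with gear 2 -> depth 3 -> positive (opposite of gear 2)
  gear 4: meshes with gear 3 -> depth 4 -> negative (opposite of gear 3)
  gear 5: meshes with gear 4 -> depth 5 -> positive (opposite of gear 4)
Queried indices 0, 1, 2, 3, 4, 5 -> negative, positive, negative, positive, negative, positive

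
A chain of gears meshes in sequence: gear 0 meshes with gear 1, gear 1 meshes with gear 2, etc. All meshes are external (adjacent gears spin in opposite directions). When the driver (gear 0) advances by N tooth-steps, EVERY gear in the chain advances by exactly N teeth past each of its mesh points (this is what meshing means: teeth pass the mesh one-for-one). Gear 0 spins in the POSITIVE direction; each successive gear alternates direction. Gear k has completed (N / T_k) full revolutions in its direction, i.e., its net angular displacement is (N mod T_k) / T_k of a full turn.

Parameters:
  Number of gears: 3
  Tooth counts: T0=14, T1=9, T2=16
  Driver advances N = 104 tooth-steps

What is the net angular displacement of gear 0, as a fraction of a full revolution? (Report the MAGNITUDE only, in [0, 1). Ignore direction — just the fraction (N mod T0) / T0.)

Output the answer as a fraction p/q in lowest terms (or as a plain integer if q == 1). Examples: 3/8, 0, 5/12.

Chain of 3 gears, tooth counts: [14, 9, 16]
  gear 0: T0=14, direction=positive, advance = 104 mod 14 = 6 teeth = 6/14 turn
  gear 1: T1=9, direction=negative, advance = 104 mod 9 = 5 teeth = 5/9 turn
  gear 2: T2=16, direction=positive, advance = 104 mod 16 = 8 teeth = 8/16 turn
Gear 0: 104 mod 14 = 6
Fraction = 6 / 14 = 3/7 (gcd(6,14)=2) = 3/7

Answer: 3/7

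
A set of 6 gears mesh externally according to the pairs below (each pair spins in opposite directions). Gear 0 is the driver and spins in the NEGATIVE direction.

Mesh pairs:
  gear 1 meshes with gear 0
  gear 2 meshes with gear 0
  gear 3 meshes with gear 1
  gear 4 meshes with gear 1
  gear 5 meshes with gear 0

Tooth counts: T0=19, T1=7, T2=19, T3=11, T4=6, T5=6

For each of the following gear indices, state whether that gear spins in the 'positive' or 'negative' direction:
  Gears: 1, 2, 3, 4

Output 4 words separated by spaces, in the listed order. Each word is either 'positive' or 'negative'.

Answer: positive positive negative negative

Derivation:
Gear 0 (driver): negative (depth 0)
  gear 1: meshes with gear 0 -> depth 1 -> positive (opposite of gear 0)
  gear 2: meshes with gear 0 -> depth 1 -> positive (opposite of gear 0)
  gear 3: meshes with gear 1 -> depth 2 -> negative (opposite of gear 1)
  gear 4: meshes with gear 1 -> depth 2 -> negative (opposite of gear 1)
  gear 5: meshes with gear 0 -> depth 1 -> positive (opposite of gear 0)
Queried indices 1, 2, 3, 4 -> positive, positive, negative, negative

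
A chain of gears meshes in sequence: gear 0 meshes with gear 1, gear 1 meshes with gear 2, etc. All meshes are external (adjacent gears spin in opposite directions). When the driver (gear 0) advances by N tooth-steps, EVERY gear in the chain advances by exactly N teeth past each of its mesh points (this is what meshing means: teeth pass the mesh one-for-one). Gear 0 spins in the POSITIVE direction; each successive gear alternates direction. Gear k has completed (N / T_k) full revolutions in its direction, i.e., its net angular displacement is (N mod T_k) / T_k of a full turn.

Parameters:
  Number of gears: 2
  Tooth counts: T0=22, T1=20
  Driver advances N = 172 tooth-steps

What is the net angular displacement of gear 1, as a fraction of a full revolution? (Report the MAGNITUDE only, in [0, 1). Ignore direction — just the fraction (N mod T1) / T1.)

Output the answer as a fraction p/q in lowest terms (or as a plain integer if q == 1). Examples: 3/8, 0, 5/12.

Chain of 2 gears, tooth counts: [22, 20]
  gear 0: T0=22, direction=positive, advance = 172 mod 22 = 18 teeth = 18/22 turn
  gear 1: T1=20, direction=negative, advance = 172 mod 20 = 12 teeth = 12/20 turn
Gear 1: 172 mod 20 = 12
Fraction = 12 / 20 = 3/5 (gcd(12,20)=4) = 3/5

Answer: 3/5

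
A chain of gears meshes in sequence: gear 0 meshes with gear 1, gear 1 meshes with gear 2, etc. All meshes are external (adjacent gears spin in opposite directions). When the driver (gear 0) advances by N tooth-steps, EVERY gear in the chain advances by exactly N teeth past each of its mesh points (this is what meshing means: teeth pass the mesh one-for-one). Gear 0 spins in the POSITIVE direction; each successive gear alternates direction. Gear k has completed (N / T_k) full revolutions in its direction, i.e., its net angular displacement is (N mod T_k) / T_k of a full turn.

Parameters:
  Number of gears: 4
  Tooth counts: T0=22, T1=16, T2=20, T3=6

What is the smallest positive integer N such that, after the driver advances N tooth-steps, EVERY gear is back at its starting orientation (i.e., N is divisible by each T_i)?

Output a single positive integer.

Answer: 2640

Derivation:
Gear k returns to start when N is a multiple of T_k.
All gears at start simultaneously when N is a common multiple of [22, 16, 20, 6]; the smallest such N is lcm(22, 16, 20, 6).
Start: lcm = T0 = 22
Fold in T1=16: gcd(22, 16) = 2; lcm(22, 16) = 22 * 16 / 2 = 352 / 2 = 176
Fold in T2=20: gcd(176, 20) = 4; lcm(176, 20) = 176 * 20 / 4 = 3520 / 4 = 880
Fold in T3=6: gcd(880, 6) = 2; lcm(880, 6) = 880 * 6 / 2 = 5280 / 2 = 2640
Full cycle length = 2640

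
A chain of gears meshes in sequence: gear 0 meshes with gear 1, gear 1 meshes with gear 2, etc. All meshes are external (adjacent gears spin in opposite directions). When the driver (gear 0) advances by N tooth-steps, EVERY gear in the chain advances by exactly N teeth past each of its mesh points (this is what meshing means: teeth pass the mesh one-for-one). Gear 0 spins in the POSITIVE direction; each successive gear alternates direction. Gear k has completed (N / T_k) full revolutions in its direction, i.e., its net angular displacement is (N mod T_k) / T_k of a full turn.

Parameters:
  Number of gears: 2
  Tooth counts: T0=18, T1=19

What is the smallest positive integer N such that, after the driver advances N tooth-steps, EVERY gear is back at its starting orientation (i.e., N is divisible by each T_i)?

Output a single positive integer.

Gear k returns to start when N is a multiple of T_k.
All gears at start simultaneously when N is a common multiple of [18, 19]; the smallest such N is lcm(18, 19).
Start: lcm = T0 = 18
Fold in T1=19: gcd(18, 19) = 1; lcm(18, 19) = 18 * 19 / 1 = 342 / 1 = 342
Full cycle length = 342

Answer: 342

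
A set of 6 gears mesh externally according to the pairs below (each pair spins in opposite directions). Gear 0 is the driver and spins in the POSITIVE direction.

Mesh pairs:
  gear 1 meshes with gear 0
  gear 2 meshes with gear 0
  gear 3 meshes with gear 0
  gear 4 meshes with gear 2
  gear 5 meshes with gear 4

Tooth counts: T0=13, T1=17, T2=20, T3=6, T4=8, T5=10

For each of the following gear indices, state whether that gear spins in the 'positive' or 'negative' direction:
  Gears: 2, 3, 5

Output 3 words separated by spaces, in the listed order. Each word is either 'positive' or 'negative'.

Answer: negative negative negative

Derivation:
Gear 0 (driver): positive (depth 0)
  gear 1: meshes with gear 0 -> depth 1 -> negative (opposite of gear 0)
  gear 2: meshes with gear 0 -> depth 1 -> negative (opposite of gear 0)
  gear 3: meshes with gear 0 -> depth 1 -> negative (opposite of gear 0)
  gear 4: meshes with gear 2 -> depth 2 -> positive (opposite of gear 2)
  gear 5: meshes with gear 4 -> depth 3 -> negative (opposite of gear 4)
Queried indices 2, 3, 5 -> negative, negative, negative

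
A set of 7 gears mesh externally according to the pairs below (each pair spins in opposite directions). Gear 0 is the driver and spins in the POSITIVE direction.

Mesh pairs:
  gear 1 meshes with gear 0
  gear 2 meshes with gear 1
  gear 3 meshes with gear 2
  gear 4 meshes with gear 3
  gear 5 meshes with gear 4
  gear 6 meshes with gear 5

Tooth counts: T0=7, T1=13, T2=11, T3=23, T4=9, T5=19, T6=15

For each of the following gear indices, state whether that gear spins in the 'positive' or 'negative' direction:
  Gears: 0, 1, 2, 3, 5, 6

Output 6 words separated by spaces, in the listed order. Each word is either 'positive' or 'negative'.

Answer: positive negative positive negative negative positive

Derivation:
Gear 0 (driver): positive (depth 0)
  gear 1: meshes with gear 0 -> depth 1 -> negative (opposite of gear 0)
  gear 2: meshes with gear 1 -> depth 2 -> positive (opposite of gear 1)
  gear 3: meshes with gear 2 -> depth 3 -> negative (opposite of gear 2)
  gear 4: meshes with gear 3 -> depth 4 -> positive (opposite of gear 3)
  gear 5: meshes with gear 4 -> depth 5 -> negative (opposite of gear 4)
  gear 6: meshes with gear 5 -> depth 6 -> positive (opposite of gear 5)
Queried indices 0, 1, 2, 3, 5, 6 -> positive, negative, positive, negative, negative, positive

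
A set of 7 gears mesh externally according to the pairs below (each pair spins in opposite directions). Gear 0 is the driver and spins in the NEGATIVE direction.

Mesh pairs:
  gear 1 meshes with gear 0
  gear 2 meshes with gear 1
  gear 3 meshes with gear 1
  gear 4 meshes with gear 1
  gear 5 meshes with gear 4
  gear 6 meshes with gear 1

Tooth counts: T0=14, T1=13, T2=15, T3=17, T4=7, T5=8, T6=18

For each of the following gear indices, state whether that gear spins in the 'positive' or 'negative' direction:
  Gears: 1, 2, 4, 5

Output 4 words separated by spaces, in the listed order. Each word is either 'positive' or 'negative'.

Gear 0 (driver): negative (depth 0)
  gear 1: meshes with gear 0 -> depth 1 -> positive (opposite of gear 0)
  gear 2: meshes with gear 1 -> depth 2 -> negative (opposite of gear 1)
  gear 3: meshes with gear 1 -> depth 2 -> negative (opposite of gear 1)
  gear 4: meshes with gear 1 -> depth 2 -> negative (opposite of gear 1)
  gear 5: meshes with gear 4 -> depth 3 -> positive (opposite of gear 4)
  gear 6: meshes with gear 1 -> depth 2 -> negative (opposite of gear 1)
Queried indices 1, 2, 4, 5 -> positive, negative, negative, positive

Answer: positive negative negative positive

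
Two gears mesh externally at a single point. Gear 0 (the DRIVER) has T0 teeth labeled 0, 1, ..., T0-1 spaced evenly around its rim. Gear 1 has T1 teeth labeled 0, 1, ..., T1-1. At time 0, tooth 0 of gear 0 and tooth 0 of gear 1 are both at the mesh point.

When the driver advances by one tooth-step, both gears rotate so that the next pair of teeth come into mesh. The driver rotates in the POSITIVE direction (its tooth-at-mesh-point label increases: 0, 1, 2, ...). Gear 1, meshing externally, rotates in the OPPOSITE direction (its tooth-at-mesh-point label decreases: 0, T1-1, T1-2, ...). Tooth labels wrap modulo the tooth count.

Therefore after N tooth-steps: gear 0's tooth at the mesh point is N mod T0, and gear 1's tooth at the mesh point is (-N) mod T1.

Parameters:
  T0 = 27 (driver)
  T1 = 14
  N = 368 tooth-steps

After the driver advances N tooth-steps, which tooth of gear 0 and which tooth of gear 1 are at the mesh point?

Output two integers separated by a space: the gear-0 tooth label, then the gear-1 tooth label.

Gear 0 (driver, T0=27): tooth at mesh = N mod T0
  368 = 13 * 27 + 17, so 368 mod 27 = 17
  gear 0 tooth = 17
Gear 1 (driven, T1=14): tooth at mesh = (-N) mod T1
  368 = 26 * 14 + 4, so 368 mod 14 = 4
  (-368) mod 14 = (-4) mod 14 = 14 - 4 = 10
Mesh after 368 steps: gear-0 tooth 17 meets gear-1 tooth 10

Answer: 17 10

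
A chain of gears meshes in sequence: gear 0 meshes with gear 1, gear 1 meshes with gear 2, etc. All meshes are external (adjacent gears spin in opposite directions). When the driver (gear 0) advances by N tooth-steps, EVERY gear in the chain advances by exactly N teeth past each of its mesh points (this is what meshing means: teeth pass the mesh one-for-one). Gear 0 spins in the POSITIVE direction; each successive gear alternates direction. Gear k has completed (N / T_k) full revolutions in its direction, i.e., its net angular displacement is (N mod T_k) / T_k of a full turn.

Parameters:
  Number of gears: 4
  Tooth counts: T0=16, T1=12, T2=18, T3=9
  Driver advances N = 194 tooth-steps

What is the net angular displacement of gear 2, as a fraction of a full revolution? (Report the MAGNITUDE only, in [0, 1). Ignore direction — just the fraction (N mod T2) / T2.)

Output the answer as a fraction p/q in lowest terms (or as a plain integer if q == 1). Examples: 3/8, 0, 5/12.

Answer: 7/9

Derivation:
Chain of 4 gears, tooth counts: [16, 12, 18, 9]
  gear 0: T0=16, direction=positive, advance = 194 mod 16 = 2 teeth = 2/16 turn
  gear 1: T1=12, direction=negative, advance = 194 mod 12 = 2 teeth = 2/12 turn
  gear 2: T2=18, direction=positive, advance = 194 mod 18 = 14 teeth = 14/18 turn
  gear 3: T3=9, direction=negative, advance = 194 mod 9 = 5 teeth = 5/9 turn
Gear 2: 194 mod 18 = 14
Fraction = 14 / 18 = 7/9 (gcd(14,18)=2) = 7/9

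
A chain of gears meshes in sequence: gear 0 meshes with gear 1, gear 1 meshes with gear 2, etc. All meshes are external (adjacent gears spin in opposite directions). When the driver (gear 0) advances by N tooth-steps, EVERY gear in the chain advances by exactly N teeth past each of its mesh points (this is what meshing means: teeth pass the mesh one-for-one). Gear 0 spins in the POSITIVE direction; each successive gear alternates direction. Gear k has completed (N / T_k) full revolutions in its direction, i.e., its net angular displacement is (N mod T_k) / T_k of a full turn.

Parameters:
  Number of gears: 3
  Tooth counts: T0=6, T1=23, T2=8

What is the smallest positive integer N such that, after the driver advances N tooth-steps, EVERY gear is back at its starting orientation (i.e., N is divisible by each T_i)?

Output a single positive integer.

Gear k returns to start when N is a multiple of T_k.
All gears at start simultaneously when N is a common multiple of [6, 23, 8]; the smallest such N is lcm(6, 23, 8).
Start: lcm = T0 = 6
Fold in T1=23: gcd(6, 23) = 1; lcm(6, 23) = 6 * 23 / 1 = 138 / 1 = 138
Fold in T2=8: gcd(138, 8) = 2; lcm(138, 8) = 138 * 8 / 2 = 1104 / 2 = 552
Full cycle length = 552

Answer: 552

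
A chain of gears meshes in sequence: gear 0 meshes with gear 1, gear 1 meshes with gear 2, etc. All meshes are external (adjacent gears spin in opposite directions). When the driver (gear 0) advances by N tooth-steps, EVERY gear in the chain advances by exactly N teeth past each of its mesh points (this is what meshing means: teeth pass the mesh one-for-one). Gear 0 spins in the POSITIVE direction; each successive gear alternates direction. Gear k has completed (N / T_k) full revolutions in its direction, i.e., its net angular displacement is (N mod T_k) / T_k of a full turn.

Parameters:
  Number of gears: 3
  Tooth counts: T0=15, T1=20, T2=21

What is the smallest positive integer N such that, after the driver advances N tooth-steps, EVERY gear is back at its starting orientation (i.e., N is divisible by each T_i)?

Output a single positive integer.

Gear k returns to start when N is a multiple of T_k.
All gears at start simultaneously when N is a common multiple of [15, 20, 21]; the smallest such N is lcm(15, 20, 21).
Start: lcm = T0 = 15
Fold in T1=20: gcd(15, 20) = 5; lcm(15, 20) = 15 * 20 / 5 = 300 / 5 = 60
Fold in T2=21: gcd(60, 21) = 3; lcm(60, 21) = 60 * 21 / 3 = 1260 / 3 = 420
Full cycle length = 420

Answer: 420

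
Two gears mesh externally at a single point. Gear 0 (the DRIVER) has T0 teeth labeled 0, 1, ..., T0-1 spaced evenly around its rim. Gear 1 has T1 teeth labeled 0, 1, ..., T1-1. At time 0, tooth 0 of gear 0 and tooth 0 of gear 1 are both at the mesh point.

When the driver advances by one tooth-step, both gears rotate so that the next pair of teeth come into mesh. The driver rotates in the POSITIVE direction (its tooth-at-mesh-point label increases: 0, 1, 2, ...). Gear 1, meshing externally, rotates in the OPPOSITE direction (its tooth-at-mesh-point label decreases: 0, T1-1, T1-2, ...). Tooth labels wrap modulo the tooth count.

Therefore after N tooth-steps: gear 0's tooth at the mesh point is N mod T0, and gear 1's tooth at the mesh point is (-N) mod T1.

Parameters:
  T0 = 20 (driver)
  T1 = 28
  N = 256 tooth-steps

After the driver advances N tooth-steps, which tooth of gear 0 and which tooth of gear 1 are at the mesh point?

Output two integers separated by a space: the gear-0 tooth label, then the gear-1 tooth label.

Gear 0 (driver, T0=20): tooth at mesh = N mod T0
  256 = 12 * 20 + 16, so 256 mod 20 = 16
  gear 0 tooth = 16
Gear 1 (driven, T1=28): tooth at mesh = (-N) mod T1
  256 = 9 * 28 + 4, so 256 mod 28 = 4
  (-256) mod 28 = (-4) mod 28 = 28 - 4 = 24
Mesh after 256 steps: gear-0 tooth 16 meets gear-1 tooth 24

Answer: 16 24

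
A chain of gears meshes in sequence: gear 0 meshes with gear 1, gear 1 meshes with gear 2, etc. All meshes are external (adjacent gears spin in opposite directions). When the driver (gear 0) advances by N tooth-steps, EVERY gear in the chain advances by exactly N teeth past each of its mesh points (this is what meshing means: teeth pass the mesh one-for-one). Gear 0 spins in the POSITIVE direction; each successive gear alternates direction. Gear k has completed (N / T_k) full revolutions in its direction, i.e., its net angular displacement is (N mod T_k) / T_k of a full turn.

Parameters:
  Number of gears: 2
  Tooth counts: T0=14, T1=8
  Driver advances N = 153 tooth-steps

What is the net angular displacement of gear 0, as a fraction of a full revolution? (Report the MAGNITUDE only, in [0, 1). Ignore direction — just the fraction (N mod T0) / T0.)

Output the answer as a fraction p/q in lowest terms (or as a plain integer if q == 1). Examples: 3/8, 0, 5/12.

Chain of 2 gears, tooth counts: [14, 8]
  gear 0: T0=14, direction=positive, advance = 153 mod 14 = 13 teeth = 13/14 turn
  gear 1: T1=8, direction=negative, advance = 153 mod 8 = 1 teeth = 1/8 turn
Gear 0: 153 mod 14 = 13
Fraction = 13 / 14 = 13/14 (gcd(13,14)=1) = 13/14

Answer: 13/14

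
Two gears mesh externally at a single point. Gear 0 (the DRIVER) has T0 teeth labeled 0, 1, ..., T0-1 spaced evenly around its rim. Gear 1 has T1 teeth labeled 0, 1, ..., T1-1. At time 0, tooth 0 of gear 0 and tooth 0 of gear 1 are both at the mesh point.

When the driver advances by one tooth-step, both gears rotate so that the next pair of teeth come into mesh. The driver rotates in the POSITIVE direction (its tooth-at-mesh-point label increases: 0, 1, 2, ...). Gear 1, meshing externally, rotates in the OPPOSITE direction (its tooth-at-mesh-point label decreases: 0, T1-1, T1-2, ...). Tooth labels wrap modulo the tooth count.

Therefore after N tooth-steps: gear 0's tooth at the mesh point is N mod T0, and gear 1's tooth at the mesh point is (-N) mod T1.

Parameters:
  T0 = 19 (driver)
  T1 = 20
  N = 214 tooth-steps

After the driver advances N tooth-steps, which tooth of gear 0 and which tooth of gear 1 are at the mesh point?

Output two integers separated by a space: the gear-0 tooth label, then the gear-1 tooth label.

Gear 0 (driver, T0=19): tooth at mesh = N mod T0
  214 = 11 * 19 + 5, so 214 mod 19 = 5
  gear 0 tooth = 5
Gear 1 (driven, T1=20): tooth at mesh = (-N) mod T1
  214 = 10 * 20 + 14, so 214 mod 20 = 14
  (-214) mod 20 = (-14) mod 20 = 20 - 14 = 6
Mesh after 214 steps: gear-0 tooth 5 meets gear-1 tooth 6

Answer: 5 6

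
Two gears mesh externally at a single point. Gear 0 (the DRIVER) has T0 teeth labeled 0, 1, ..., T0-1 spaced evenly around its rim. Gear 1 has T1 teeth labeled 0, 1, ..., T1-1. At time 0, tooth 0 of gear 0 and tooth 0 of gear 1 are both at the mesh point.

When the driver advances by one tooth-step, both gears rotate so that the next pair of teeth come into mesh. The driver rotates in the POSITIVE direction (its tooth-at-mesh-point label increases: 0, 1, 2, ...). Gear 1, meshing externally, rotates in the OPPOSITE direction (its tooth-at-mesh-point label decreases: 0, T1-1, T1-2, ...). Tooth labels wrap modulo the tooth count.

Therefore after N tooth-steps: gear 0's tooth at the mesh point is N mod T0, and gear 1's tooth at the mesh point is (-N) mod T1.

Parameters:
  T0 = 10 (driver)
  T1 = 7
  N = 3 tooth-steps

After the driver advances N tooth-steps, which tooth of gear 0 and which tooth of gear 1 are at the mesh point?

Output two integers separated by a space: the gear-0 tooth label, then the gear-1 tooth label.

Gear 0 (driver, T0=10): tooth at mesh = N mod T0
  3 = 0 * 10 + 3, so 3 mod 10 = 3
  gear 0 tooth = 3
Gear 1 (driven, T1=7): tooth at mesh = (-N) mod T1
  3 = 0 * 7 + 3, so 3 mod 7 = 3
  (-3) mod 7 = (-3) mod 7 = 7 - 3 = 4
Mesh after 3 steps: gear-0 tooth 3 meets gear-1 tooth 4

Answer: 3 4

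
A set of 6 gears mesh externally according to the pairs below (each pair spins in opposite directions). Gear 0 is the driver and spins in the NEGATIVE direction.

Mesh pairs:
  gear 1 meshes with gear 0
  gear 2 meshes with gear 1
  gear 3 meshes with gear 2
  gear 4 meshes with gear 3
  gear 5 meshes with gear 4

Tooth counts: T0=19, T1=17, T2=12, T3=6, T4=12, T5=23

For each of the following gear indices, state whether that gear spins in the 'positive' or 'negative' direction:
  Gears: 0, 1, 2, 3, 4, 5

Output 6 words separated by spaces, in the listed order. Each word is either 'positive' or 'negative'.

Answer: negative positive negative positive negative positive

Derivation:
Gear 0 (driver): negative (depth 0)
  gear 1: meshes with gear 0 -> depth 1 -> positive (opposite of gear 0)
  gear 2: meshes with gear 1 -> depth 2 -> negative (opposite of gear 1)
  gear 3: meshes with gear 2 -> depth 3 -> positive (opposite of gear 2)
  gear 4: meshes with gear 3 -> depth 4 -> negative (opposite of gear 3)
  gear 5: meshes with gear 4 -> depth 5 -> positive (opposite of gear 4)
Queried indices 0, 1, 2, 3, 4, 5 -> negative, positive, negative, positive, negative, positive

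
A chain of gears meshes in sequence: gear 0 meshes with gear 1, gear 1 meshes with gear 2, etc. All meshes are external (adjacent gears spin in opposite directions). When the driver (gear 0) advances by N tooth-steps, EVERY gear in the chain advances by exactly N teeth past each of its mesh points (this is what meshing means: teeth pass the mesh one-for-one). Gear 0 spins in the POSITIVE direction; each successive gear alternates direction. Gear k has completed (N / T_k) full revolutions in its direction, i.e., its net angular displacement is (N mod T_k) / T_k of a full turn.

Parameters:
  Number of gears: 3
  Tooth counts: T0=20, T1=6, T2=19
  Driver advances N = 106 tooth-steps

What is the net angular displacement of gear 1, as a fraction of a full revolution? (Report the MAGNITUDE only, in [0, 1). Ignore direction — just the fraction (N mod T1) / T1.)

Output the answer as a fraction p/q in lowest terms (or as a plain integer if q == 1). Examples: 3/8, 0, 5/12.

Answer: 2/3

Derivation:
Chain of 3 gears, tooth counts: [20, 6, 19]
  gear 0: T0=20, direction=positive, advance = 106 mod 20 = 6 teeth = 6/20 turn
  gear 1: T1=6, direction=negative, advance = 106 mod 6 = 4 teeth = 4/6 turn
  gear 2: T2=19, direction=positive, advance = 106 mod 19 = 11 teeth = 11/19 turn
Gear 1: 106 mod 6 = 4
Fraction = 4 / 6 = 2/3 (gcd(4,6)=2) = 2/3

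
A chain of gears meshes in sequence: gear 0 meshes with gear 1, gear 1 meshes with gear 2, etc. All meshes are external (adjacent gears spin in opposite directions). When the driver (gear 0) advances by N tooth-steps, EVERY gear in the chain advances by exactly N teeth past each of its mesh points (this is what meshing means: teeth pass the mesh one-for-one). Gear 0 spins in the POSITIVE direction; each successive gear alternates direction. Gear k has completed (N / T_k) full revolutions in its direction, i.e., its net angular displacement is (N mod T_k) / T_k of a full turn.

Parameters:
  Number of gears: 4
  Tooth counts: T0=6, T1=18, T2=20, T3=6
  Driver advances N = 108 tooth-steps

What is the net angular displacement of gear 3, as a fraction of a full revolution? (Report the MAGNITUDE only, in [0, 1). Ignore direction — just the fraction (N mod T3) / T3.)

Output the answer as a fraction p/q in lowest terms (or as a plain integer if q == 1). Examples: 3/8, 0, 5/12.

Chain of 4 gears, tooth counts: [6, 18, 20, 6]
  gear 0: T0=6, direction=positive, advance = 108 mod 6 = 0 teeth = 0/6 turn
  gear 1: T1=18, direction=negative, advance = 108 mod 18 = 0 teeth = 0/18 turn
  gear 2: T2=20, direction=positive, advance = 108 mod 20 = 8 teeth = 8/20 turn
  gear 3: T3=6, direction=negative, advance = 108 mod 6 = 0 teeth = 0/6 turn
Gear 3: 108 mod 6 = 0
Fraction = 0 / 6 = 0/1 (gcd(0,6)=6) = 0

Answer: 0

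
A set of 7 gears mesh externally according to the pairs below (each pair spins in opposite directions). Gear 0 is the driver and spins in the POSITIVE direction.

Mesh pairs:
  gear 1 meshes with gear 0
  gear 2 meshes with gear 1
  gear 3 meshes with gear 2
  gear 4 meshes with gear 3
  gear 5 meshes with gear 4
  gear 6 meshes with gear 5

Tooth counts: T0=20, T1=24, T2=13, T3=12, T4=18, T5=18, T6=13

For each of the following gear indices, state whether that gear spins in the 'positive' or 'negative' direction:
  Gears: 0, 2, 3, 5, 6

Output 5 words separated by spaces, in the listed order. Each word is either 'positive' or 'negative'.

Answer: positive positive negative negative positive

Derivation:
Gear 0 (driver): positive (depth 0)
  gear 1: meshes with gear 0 -> depth 1 -> negative (opposite of gear 0)
  gear 2: meshes with gear 1 -> depth 2 -> positive (opposite of gear 1)
  gear 3: meshes with gear 2 -> depth 3 -> negative (opposite of gear 2)
  gear 4: meshes with gear 3 -> depth 4 -> positive (opposite of gear 3)
  gear 5: meshes with gear 4 -> depth 5 -> negative (opposite of gear 4)
  gear 6: meshes with gear 5 -> depth 6 -> positive (opposite of gear 5)
Queried indices 0, 2, 3, 5, 6 -> positive, positive, negative, negative, positive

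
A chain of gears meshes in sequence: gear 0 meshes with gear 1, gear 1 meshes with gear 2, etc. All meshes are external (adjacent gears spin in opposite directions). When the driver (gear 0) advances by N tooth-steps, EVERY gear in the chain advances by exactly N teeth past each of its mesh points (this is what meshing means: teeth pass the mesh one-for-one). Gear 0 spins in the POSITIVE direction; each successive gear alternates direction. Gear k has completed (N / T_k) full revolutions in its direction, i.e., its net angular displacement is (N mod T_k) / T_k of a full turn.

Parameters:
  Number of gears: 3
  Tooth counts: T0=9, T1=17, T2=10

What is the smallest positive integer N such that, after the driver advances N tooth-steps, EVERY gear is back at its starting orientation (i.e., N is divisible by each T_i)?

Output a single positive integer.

Gear k returns to start when N is a multiple of T_k.
All gears at start simultaneously when N is a common multiple of [9, 17, 10]; the smallest such N is lcm(9, 17, 10).
Start: lcm = T0 = 9
Fold in T1=17: gcd(9, 17) = 1; lcm(9, 17) = 9 * 17 / 1 = 153 / 1 = 153
Fold in T2=10: gcd(153, 10) = 1; lcm(153, 10) = 153 * 10 / 1 = 1530 / 1 = 1530
Full cycle length = 1530

Answer: 1530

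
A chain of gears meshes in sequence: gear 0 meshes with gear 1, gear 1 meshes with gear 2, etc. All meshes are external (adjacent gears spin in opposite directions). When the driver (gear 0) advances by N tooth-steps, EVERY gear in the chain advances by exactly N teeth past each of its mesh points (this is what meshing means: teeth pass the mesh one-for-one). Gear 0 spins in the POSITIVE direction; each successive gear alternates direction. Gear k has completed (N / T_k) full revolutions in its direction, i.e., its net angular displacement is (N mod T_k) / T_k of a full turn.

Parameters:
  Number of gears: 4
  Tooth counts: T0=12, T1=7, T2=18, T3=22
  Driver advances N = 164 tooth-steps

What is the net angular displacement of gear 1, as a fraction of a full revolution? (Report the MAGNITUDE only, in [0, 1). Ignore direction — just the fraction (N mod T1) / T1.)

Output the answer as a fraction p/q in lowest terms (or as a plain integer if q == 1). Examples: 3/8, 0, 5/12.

Chain of 4 gears, tooth counts: [12, 7, 18, 22]
  gear 0: T0=12, direction=positive, advance = 164 mod 12 = 8 teeth = 8/12 turn
  gear 1: T1=7, direction=negative, advance = 164 mod 7 = 3 teeth = 3/7 turn
  gear 2: T2=18, direction=positive, advance = 164 mod 18 = 2 teeth = 2/18 turn
  gear 3: T3=22, direction=negative, advance = 164 mod 22 = 10 teeth = 10/22 turn
Gear 1: 164 mod 7 = 3
Fraction = 3 / 7 = 3/7 (gcd(3,7)=1) = 3/7

Answer: 3/7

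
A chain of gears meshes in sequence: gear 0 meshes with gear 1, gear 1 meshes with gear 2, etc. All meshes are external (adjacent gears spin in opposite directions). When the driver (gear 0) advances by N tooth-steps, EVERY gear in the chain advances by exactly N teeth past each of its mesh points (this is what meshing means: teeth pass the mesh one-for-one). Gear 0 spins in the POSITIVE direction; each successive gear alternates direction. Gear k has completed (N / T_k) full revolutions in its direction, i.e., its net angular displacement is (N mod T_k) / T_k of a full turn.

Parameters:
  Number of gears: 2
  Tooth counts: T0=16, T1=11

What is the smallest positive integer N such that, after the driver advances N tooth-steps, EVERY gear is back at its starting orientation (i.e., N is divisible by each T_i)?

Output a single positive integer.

Answer: 176

Derivation:
Gear k returns to start when N is a multiple of T_k.
All gears at start simultaneously when N is a common multiple of [16, 11]; the smallest such N is lcm(16, 11).
Start: lcm = T0 = 16
Fold in T1=11: gcd(16, 11) = 1; lcm(16, 11) = 16 * 11 / 1 = 176 / 1 = 176
Full cycle length = 176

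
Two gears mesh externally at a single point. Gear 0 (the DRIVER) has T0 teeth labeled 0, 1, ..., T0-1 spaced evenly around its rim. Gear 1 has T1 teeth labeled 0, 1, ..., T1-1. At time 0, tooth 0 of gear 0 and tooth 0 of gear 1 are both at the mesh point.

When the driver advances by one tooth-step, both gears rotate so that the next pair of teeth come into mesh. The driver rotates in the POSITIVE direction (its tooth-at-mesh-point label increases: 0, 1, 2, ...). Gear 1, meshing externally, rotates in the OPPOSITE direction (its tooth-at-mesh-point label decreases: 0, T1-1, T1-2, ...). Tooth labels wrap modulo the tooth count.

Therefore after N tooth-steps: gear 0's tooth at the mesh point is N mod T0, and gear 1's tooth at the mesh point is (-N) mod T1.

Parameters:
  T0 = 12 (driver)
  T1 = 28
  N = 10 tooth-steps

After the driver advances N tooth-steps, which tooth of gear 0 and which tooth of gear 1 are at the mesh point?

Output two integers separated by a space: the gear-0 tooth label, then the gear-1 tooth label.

Answer: 10 18

Derivation:
Gear 0 (driver, T0=12): tooth at mesh = N mod T0
  10 = 0 * 12 + 10, so 10 mod 12 = 10
  gear 0 tooth = 10
Gear 1 (driven, T1=28): tooth at mesh = (-N) mod T1
  10 = 0 * 28 + 10, so 10 mod 28 = 10
  (-10) mod 28 = (-10) mod 28 = 28 - 10 = 18
Mesh after 10 steps: gear-0 tooth 10 meets gear-1 tooth 18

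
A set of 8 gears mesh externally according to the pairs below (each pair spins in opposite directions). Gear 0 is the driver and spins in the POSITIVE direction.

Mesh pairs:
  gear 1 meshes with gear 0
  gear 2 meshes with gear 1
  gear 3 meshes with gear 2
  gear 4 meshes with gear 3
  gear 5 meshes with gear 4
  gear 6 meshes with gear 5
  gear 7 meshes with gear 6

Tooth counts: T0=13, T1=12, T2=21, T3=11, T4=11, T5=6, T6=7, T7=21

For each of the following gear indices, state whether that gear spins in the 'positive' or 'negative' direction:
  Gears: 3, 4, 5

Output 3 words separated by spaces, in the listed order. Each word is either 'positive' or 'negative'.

Gear 0 (driver): positive (depth 0)
  gear 1: meshes with gear 0 -> depth 1 -> negative (opposite of gear 0)
  gear 2: meshes with gear 1 -> depth 2 -> positive (opposite of gear 1)
  gear 3: meshes with gear 2 -> depth 3 -> negative (opposite of gear 2)
  gear 4: meshes with gear 3 -> depth 4 -> positive (opposite of gear 3)
  gear 5: meshes with gear 4 -> depth 5 -> negative (opposite of gear 4)
  gear 6: meshes with gear 5 -> depth 6 -> positive (opposite of gear 5)
  gear 7: meshes with gear 6 -> depth 7 -> negative (opposite of gear 6)
Queried indices 3, 4, 5 -> negative, positive, negative

Answer: negative positive negative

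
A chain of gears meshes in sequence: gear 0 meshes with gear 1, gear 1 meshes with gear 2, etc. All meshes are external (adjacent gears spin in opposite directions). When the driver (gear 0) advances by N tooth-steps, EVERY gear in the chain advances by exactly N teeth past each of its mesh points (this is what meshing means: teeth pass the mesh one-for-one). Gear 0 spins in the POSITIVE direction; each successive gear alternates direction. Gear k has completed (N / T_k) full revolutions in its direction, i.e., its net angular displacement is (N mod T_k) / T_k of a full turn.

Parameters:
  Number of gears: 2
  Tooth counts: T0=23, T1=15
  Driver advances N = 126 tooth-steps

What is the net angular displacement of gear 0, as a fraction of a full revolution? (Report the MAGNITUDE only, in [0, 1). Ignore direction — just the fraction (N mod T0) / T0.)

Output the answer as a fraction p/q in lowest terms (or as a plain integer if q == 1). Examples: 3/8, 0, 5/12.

Answer: 11/23

Derivation:
Chain of 2 gears, tooth counts: [23, 15]
  gear 0: T0=23, direction=positive, advance = 126 mod 23 = 11 teeth = 11/23 turn
  gear 1: T1=15, direction=negative, advance = 126 mod 15 = 6 teeth = 6/15 turn
Gear 0: 126 mod 23 = 11
Fraction = 11 / 23 = 11/23 (gcd(11,23)=1) = 11/23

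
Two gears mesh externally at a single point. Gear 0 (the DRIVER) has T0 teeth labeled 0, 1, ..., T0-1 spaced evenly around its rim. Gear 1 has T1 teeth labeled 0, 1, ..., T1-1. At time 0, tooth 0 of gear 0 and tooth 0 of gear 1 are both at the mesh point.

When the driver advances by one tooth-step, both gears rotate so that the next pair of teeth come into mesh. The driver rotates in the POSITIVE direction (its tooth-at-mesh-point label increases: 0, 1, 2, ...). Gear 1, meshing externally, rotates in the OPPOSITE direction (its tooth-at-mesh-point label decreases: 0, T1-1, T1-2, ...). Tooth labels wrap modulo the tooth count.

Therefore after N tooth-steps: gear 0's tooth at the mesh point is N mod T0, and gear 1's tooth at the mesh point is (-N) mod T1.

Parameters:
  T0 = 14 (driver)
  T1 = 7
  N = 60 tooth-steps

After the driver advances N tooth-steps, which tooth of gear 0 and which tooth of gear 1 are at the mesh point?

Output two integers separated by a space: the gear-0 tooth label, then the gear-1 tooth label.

Answer: 4 3

Derivation:
Gear 0 (driver, T0=14): tooth at mesh = N mod T0
  60 = 4 * 14 + 4, so 60 mod 14 = 4
  gear 0 tooth = 4
Gear 1 (driven, T1=7): tooth at mesh = (-N) mod T1
  60 = 8 * 7 + 4, so 60 mod 7 = 4
  (-60) mod 7 = (-4) mod 7 = 7 - 4 = 3
Mesh after 60 steps: gear-0 tooth 4 meets gear-1 tooth 3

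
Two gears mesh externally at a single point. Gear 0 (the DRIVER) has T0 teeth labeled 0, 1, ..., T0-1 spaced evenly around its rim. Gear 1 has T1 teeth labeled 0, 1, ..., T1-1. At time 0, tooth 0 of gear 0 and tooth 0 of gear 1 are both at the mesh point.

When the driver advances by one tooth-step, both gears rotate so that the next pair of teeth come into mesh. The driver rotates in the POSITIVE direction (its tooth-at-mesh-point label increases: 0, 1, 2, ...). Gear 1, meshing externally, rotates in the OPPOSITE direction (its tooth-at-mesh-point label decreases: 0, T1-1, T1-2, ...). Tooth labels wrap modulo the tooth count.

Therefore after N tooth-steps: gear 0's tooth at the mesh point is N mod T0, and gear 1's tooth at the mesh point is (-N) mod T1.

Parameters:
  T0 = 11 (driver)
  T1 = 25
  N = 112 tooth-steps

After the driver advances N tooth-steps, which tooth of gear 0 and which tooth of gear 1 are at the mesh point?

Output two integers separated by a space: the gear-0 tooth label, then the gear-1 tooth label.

Gear 0 (driver, T0=11): tooth at mesh = N mod T0
  112 = 10 * 11 + 2, so 112 mod 11 = 2
  gear 0 tooth = 2
Gear 1 (driven, T1=25): tooth at mesh = (-N) mod T1
  112 = 4 * 25 + 12, so 112 mod 25 = 12
  (-112) mod 25 = (-12) mod 25 = 25 - 12 = 13
Mesh after 112 steps: gear-0 tooth 2 meets gear-1 tooth 13

Answer: 2 13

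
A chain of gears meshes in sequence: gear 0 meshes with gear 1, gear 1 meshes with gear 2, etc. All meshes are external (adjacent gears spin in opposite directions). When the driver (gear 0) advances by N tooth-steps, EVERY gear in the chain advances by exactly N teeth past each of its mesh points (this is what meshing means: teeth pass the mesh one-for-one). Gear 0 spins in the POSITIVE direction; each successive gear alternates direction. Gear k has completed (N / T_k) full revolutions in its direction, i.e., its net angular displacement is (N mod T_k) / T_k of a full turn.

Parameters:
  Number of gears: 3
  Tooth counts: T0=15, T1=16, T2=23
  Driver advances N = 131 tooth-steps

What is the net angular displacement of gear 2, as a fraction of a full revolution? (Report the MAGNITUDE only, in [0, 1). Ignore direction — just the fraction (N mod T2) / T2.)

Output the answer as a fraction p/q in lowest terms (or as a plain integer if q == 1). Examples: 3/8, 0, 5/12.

Chain of 3 gears, tooth counts: [15, 16, 23]
  gear 0: T0=15, direction=positive, advance = 131 mod 15 = 11 teeth = 11/15 turn
  gear 1: T1=16, direction=negative, advance = 131 mod 16 = 3 teeth = 3/16 turn
  gear 2: T2=23, direction=positive, advance = 131 mod 23 = 16 teeth = 16/23 turn
Gear 2: 131 mod 23 = 16
Fraction = 16 / 23 = 16/23 (gcd(16,23)=1) = 16/23

Answer: 16/23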